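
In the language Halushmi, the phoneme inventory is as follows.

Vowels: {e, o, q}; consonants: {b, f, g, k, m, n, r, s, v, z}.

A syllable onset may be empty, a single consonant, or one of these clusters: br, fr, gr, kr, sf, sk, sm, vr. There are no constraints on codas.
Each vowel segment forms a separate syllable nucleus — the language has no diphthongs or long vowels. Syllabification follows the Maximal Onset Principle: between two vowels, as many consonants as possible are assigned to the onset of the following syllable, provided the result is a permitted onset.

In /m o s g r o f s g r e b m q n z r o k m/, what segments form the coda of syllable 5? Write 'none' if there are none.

km

Vowels present: o, o, e, q, o; each is a nucleus, giving 5 syllables.
Between /o/ (V1) and /o/ (V2): /sgr/; trying suffixes from longest down, /gr/ is the first permitted one, so coda /s/ | onset /gr/.
Between /o/ (V2) and /e/ (V3): /fsgr/ — longest licit onset from the right is /gr/, leaving /fs/ as coda.
Between /e/ (V3) and /q/ (V4): /bm/; trying suffixes from longest down, /m/ is the first permitted one, so coda /b/ | onset /m/.
Between /q/ (V4) and /o/ (V5): /nzr/ splits as /nz/ + /r/ (/r/ is the longest suffix that is a licit onset).
Putting it together: mos.grofs.greb.mqnz.rokm.
Syllable 5 is /rokm/: onset /r/, nucleus /o/, coda /km/.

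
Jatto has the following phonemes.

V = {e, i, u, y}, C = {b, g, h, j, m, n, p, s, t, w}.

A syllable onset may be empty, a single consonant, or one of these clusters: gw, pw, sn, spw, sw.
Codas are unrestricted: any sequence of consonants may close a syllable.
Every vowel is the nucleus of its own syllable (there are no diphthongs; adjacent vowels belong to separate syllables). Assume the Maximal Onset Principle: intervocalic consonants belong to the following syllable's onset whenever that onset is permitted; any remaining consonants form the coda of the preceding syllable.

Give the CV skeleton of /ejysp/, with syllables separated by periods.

Vowels present: e, y; each is a nucleus, giving 2 syllables.
V1 /e/ – V2 /y/: just /j/ — single C goes to the following onset.
Result: e.jysp.
Mapping each syllable to C/V: /e/ → V, /jysp/ → CVCC.

V.CVCC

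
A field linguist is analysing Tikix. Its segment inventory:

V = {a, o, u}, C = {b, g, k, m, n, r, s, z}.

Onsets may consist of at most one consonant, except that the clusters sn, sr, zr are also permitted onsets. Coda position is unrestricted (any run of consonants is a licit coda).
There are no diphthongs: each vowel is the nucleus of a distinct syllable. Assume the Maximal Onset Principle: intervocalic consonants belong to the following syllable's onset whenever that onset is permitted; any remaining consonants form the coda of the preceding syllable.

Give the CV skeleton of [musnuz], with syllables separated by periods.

CV.CCVC

The vowels are u, u — 2 nuclei, so 2 syllables.
V1 /u/ – V2 /u/: cluster /sn/ — /sn/ is itself a permitted onset, so the whole cluster goes right; preceding coda = ∅.
So the parse is mu.snuz.
Mapping each syllable to C/V: /mu/ → CV, /snuz/ → CCVC.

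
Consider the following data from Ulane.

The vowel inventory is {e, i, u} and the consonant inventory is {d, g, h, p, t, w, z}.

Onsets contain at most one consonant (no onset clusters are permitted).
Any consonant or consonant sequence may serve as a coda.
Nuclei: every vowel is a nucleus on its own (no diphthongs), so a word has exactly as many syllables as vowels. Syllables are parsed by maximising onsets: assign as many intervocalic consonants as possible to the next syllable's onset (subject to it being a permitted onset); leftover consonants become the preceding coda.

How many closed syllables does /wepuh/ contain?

1

Vowels present: e, u; each is a nucleus, giving 2 syllables.
Between /e/ (V1) and /u/ (V2): just /p/ — single C goes to the following onset.
Syllabification: we.puh.
Classifying each syllable: /we/ (open), /puh/ (closed).
Closed syllables: 1.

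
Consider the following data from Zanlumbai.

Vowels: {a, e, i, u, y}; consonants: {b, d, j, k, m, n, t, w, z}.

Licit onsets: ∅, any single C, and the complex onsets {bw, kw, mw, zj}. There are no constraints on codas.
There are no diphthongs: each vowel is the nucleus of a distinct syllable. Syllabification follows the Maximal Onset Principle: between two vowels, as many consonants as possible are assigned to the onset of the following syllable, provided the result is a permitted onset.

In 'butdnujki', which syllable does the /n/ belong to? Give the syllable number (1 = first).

Vowels present: u, u, i; each is a nucleus, giving 3 syllables.
/u…u/ gap (V1→V2): /tdn/; trying suffixes from longest down, /n/ is the first permitted one, so coda /td/ | onset /n/.
/u…i/ gap (V2→V3): /jk/ splits as /j/ + /k/ (/k/ is the longest suffix that is a licit onset).
Result: butd.nuj.ki.
The /n/ is in the onset of syllable 2 (/nuj/).

2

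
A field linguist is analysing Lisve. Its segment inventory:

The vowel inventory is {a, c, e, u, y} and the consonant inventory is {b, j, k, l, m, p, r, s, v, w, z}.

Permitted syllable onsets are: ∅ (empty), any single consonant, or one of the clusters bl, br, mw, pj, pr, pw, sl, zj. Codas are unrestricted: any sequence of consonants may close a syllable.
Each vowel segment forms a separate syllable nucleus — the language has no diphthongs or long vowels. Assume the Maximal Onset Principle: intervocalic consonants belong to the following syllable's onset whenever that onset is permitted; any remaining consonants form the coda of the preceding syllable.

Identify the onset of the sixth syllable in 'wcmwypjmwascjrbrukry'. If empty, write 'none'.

The vowels are c, y, a, c, u, y — 6 nuclei, so 6 syllables.
σ1/σ2 boundary: cluster /mw/ — /mw/ is itself a permitted onset, so the whole cluster goes right; preceding coda = ∅.
σ2/σ3 boundary: /pjmw/ splits as /pj/ + /mw/ (/mw/ is the longest suffix that is a licit onset).
σ3/σ4 boundary: just /s/ — single C goes to the following onset.
σ4/σ5 boundary: /jrbr/ splits as /jr/ + /br/ (/br/ is the longest suffix that is a licit onset).
σ5/σ6 boundary: /kr/; trying suffixes from longest down, /r/ is the first permitted one, so coda /k/ | onset /r/.
Putting it together: wc.mwypj.mwa.scjr.bruk.ry.
Syllable 6 is /ry/: onset /r/, nucleus /y/, coda ∅.

r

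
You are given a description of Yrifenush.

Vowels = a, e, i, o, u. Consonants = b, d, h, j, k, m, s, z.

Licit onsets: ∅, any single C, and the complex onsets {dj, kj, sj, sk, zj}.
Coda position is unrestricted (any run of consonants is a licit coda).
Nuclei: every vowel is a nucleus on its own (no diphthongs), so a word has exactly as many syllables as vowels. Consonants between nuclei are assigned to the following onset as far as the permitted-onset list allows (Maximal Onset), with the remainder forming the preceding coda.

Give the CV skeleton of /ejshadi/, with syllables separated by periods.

VCC.CV.CV

The vowels are e, a, i — 3 nuclei, so 3 syllables.
Between /e/ (V1) and /a/ (V2): /jsh/ — longest licit onset from the right is /h/, leaving /js/ as coda.
Between /a/ (V2) and /i/ (V3): /d/ is a single consonant, so it becomes the next onset.
Putting it together: ejs.ha.di.
Mapping each syllable to C/V: /ejs/ → VCC, /ha/ → CV, /di/ → CV.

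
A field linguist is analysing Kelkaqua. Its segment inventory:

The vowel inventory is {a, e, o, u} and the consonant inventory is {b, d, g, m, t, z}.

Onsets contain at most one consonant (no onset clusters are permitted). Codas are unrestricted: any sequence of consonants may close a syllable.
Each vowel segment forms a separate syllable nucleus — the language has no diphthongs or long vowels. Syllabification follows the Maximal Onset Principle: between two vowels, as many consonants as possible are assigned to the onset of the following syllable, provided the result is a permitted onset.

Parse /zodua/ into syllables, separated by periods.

Nuclei (vowels): o, u, a → 3 syllables.
/o…u/ gap (V1→V2): /d/ is a single consonant, so it becomes the next onset.
/u…a/ gap (V2→V3): nothing intervenes; syllable break is V.V.

zo.du.a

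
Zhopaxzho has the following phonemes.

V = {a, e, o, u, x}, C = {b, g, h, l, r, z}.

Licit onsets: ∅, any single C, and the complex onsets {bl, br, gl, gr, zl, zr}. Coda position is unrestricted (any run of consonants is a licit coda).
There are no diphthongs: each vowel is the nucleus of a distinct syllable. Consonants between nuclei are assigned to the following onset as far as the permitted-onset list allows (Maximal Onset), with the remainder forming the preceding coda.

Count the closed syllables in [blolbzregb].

2

Vowels present: o, e; each is a nucleus, giving 2 syllables.
σ1/σ2 boundary: cluster /lbzr/ — the longest permitted-onset suffix is /zr/; onset = /zr/, preceding coda = /lb/.
So the parse is blolb.zregb.
Classifying each syllable: /blolb/ (closed), /zregb/ (closed).
Closed syllables: 2.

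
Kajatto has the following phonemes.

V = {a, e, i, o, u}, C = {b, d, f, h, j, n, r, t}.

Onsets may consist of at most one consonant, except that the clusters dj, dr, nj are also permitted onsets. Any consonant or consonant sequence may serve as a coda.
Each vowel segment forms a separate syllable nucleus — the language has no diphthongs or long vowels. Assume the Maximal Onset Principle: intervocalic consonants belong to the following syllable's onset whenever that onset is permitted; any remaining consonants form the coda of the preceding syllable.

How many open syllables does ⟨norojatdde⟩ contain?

3

Vowels present: o, o, a, e; each is a nucleus, giving 4 syllables.
σ1/σ2 boundary: /r/ → onset of the next syllable (single consonants are always licit onsets).
σ2/σ3 boundary: just /j/ — single C goes to the following onset.
σ3/σ4 boundary: /tdd/; trying suffixes from longest down, /d/ is the first permitted one, so coda /td/ | onset /d/.
Syllabification: no.ro.jatd.de.
Classifying each syllable: /no/ (open), /ro/ (open), /jatd/ (closed), /de/ (open).
Open syllables: 3.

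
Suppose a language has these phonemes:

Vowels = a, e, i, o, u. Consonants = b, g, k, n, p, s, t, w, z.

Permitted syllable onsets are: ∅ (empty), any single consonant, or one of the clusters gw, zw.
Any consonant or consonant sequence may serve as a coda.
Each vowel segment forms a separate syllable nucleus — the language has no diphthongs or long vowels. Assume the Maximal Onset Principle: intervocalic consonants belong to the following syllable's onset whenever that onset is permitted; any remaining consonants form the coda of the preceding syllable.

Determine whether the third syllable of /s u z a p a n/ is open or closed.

Nuclei (vowels): u, a, a → 3 syllables.
V1 /u/ – V2 /a/: /z/ is a single consonant, so it becomes the next onset.
V2 /a/ – V3 /a/: /p/ is a single consonant, so it becomes the next onset.
Putting it together: su.za.pan.
Syllable 3 is /pan/ with coda /n/, so it is closed.

closed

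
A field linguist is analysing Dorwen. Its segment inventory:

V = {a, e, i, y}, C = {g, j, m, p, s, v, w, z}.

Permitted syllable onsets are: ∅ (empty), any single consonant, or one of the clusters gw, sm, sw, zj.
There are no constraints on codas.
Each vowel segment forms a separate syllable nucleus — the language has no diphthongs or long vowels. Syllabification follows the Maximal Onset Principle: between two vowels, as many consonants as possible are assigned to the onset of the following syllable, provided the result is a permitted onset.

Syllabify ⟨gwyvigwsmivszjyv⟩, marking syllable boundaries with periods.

gwy.vigw.smivs.zjyv

The vowels are y, i, i, y — 4 nuclei, so 4 syllables.
Between /y/ (V1) and /i/ (V2): /v/ → onset of the next syllable (single consonants are always licit onsets).
Between /i/ (V2) and /i/ (V3): /gwsm/ splits as /gw/ + /sm/ (/sm/ is the longest suffix that is a licit onset).
Between /i/ (V3) and /y/ (V4): /vszj/ — longest licit onset from the right is /zj/, leaving /vs/ as coda.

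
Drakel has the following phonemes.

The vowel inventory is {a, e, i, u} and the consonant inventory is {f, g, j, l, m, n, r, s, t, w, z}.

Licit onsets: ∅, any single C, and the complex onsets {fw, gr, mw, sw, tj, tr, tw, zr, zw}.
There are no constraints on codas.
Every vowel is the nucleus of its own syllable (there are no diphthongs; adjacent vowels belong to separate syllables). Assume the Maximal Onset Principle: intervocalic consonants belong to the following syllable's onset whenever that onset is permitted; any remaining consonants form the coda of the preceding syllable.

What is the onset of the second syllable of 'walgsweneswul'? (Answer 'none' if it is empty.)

sw

The vowels are a, e, e, u — 4 nuclei, so 4 syllables.
Between /a/ (V1) and /e/ (V2): /lgsw/; trying suffixes from longest down, /sw/ is the first permitted one, so coda /lg/ | onset /sw/.
Between /e/ (V2) and /e/ (V3): /n/ is a single consonant, so it becomes the next onset.
Between /e/ (V3) and /u/ (V4): cluster /sw/ — /sw/ is itself a permitted onset, so the whole cluster goes right; preceding coda = ∅.
Putting it together: walg.swe.ne.swul.
Syllable 2 is /swe/: onset /sw/, nucleus /e/, coda ∅.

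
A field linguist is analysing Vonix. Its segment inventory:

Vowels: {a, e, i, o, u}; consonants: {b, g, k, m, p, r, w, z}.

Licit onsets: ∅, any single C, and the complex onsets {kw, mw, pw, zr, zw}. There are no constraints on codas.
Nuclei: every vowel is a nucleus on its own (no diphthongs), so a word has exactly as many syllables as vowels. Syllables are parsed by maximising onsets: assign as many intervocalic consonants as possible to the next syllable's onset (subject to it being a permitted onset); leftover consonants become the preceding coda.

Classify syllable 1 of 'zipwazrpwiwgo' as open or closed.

open

The vowels are i, a, i, o — 4 nuclei, so 4 syllables.
/i…a/ gap (V1→V2): /pw/ — entire cluster is a permitted onset → onset /pw/, coda ∅.
/a…i/ gap (V2→V3): /zrpw/ splits as /zr/ + /pw/ (/pw/ is the longest suffix that is a licit onset).
/i…o/ gap (V3→V4): cluster /wg/ — the longest permitted-onset suffix is /g/; onset = /g/, preceding coda = /w/.
Putting it together: zi.pwazr.pwiw.go.
Syllable 1 is /zi/; it ends in its nucleus with no coda, so it is open.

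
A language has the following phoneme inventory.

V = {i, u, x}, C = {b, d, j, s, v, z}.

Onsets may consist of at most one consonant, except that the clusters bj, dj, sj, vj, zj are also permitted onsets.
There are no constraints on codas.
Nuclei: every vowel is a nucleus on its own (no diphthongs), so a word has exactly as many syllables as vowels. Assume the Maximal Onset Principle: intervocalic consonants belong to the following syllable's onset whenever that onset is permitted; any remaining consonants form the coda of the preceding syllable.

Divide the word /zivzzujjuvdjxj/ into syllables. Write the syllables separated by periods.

Nuclei (vowels): i, u, u, x → 4 syllables.
Between /i/ (V1) and /u/ (V2): /vzz/; trying suffixes from longest down, /z/ is the first permitted one, so coda /vz/ | onset /z/.
Between /u/ (V2) and /u/ (V3): /jj/; trying suffixes from longest down, /j/ is the first permitted one, so coda /j/ | onset /j/.
Between /u/ (V3) and /x/ (V4): /vdj/ splits as /v/ + /dj/ (/dj/ is the longest suffix that is a licit onset).

zivz.zuj.juv.djxj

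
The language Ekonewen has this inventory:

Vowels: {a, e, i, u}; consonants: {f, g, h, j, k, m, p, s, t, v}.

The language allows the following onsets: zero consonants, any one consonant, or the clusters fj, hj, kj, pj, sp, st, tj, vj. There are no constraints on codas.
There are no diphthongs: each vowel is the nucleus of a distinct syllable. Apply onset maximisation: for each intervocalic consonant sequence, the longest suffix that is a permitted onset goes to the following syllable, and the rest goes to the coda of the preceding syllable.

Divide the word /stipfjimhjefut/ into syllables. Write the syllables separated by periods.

stip.fjim.hje.fut

Nuclei (vowels): i, i, e, u → 4 syllables.
/i…i/ gap (V1→V2): /pfj/; trying suffixes from longest down, /fj/ is the first permitted one, so coda /p/ | onset /fj/.
/i…e/ gap (V2→V3): /mhj/ — longest licit onset from the right is /hj/, leaving /m/ as coda.
/e…u/ gap (V3→V4): just /f/ — single C goes to the following onset.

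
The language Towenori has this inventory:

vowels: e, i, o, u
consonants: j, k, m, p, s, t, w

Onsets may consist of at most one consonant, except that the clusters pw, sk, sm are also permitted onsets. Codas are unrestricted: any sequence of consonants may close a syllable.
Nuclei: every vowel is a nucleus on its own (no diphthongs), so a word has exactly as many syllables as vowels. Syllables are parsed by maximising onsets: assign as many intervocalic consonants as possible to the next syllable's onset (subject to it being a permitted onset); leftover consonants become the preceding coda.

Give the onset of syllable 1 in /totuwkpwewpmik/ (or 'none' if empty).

Vowels present: o, u, e, i; each is a nucleus, giving 4 syllables.
σ1/σ2 boundary: /t/ → onset of the next syllable (single consonants are always licit onsets).
σ2/σ3 boundary: cluster /wkpw/ — the longest permitted-onset suffix is /pw/; onset = /pw/, preceding coda = /wk/.
σ3/σ4 boundary: cluster /wpm/ — the longest permitted-onset suffix is /m/; onset = /m/, preceding coda = /wp/.
Result: to.tuwk.pwewp.mik.
Syllable 1 is /to/: onset /t/, nucleus /o/, coda ∅.

t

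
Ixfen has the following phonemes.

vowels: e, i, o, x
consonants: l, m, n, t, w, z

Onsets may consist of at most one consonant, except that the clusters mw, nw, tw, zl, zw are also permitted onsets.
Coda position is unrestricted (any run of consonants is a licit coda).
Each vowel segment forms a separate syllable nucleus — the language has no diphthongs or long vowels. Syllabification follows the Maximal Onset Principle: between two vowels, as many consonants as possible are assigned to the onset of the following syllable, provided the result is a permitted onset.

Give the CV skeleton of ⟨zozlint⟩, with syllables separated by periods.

Nuclei (vowels): o, i → 2 syllables.
σ1/σ2 boundary: /zl/ is a licit onset in full, so it all attaches to the next syllable.
Result: zo.zlint.
Mapping each syllable to C/V: /zo/ → CV, /zlint/ → CCVCC.

CV.CCVCC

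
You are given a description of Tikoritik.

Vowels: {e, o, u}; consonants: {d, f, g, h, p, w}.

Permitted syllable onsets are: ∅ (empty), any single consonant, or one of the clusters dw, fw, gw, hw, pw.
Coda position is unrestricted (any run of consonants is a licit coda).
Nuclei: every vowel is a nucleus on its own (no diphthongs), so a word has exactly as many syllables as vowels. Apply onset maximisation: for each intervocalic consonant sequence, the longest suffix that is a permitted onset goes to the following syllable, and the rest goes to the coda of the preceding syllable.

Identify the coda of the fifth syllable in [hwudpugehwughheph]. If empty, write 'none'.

ph

Vowels present: u, u, e, u, e; each is a nucleus, giving 5 syllables.
σ1/σ2 boundary: /dp/; trying suffixes from longest down, /p/ is the first permitted one, so coda /d/ | onset /p/.
σ2/σ3 boundary: /g/ → onset of the next syllable (single consonants are always licit onsets).
σ3/σ4 boundary: /hw/ is a licit onset in full, so it all attaches to the next syllable.
σ4/σ5 boundary: /ghh/; trying suffixes from longest down, /h/ is the first permitted one, so coda /gh/ | onset /h/.
Syllabification: hwud.pu.ge.hwugh.heph.
Syllable 5 is /heph/: onset /h/, nucleus /e/, coda /ph/.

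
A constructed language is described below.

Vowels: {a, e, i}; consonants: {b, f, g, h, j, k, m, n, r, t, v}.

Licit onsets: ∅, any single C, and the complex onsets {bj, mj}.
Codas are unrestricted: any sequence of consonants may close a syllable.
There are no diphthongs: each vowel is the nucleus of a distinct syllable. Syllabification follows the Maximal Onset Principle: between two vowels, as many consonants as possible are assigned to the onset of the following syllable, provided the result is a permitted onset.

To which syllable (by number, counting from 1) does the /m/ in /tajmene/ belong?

The vowels are a, e, e — 3 nuclei, so 3 syllables.
Between /a/ (V1) and /e/ (V2): /jm/ — longest licit onset from the right is /m/, leaving /j/ as coda.
Between /e/ (V2) and /e/ (V3): /n/ → onset of the next syllable (single consonants are always licit onsets).
Putting it together: taj.me.ne.
The /m/ is in the onset of syllable 2 (/me/).

2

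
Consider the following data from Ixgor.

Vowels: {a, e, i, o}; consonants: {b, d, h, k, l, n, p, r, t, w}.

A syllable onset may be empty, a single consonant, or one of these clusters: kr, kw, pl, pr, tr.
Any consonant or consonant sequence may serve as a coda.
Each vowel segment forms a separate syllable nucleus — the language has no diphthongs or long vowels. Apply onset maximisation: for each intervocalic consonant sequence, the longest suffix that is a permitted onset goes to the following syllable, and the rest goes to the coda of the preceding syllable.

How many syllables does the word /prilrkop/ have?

2

The vowels are i, o — 2 nuclei, so 2 syllables.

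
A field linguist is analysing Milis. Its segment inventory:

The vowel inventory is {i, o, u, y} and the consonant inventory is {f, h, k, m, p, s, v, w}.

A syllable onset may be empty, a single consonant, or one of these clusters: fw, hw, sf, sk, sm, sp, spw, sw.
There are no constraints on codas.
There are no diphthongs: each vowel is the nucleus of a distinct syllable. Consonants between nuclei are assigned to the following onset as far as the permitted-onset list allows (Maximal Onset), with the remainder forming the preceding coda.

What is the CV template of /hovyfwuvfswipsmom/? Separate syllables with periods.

CV.CV.CCVCC.CCVC.CCVC

Vowels present: o, y, u, i, o; each is a nucleus, giving 5 syllables.
σ1/σ2 boundary: just /v/ — single C goes to the following onset.
σ2/σ3 boundary: /fw/ — entire cluster is a permitted onset → onset /fw/, coda ∅.
σ3/σ4 boundary: cluster /vfsw/ — the longest permitted-onset suffix is /sw/; onset = /sw/, preceding coda = /vf/.
σ4/σ5 boundary: cluster /psm/ — the longest permitted-onset suffix is /sm/; onset = /sm/, preceding coda = /p/.
Result: ho.vy.fwuvf.swip.smom.
Mapping each syllable to C/V: /ho/ → CV, /vy/ → CV, /fwuvf/ → CCVCC, /swip/ → CCVC, /smom/ → CCVC.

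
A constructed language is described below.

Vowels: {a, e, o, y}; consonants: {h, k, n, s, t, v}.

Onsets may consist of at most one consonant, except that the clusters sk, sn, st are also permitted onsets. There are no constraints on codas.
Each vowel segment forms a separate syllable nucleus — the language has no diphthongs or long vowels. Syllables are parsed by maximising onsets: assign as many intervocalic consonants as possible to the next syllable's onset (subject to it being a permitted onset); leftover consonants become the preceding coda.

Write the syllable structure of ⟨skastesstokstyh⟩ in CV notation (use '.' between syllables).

Vowels present: a, e, o, y; each is a nucleus, giving 4 syllables.
V1 /a/ – V2 /e/: /st/ is a licit onset in full, so it all attaches to the next syllable.
V2 /e/ – V3 /o/: /sst/ — longest licit onset from the right is /st/, leaving /s/ as coda.
V3 /o/ – V4 /y/: /kst/; trying suffixes from longest down, /st/ is the first permitted one, so coda /k/ | onset /st/.
So the parse is ska.stes.stok.styh.
Mapping each syllable to C/V: /ska/ → CCV, /stes/ → CCVC, /stok/ → CCVC, /styh/ → CCVC.

CCV.CCVC.CCVC.CCVC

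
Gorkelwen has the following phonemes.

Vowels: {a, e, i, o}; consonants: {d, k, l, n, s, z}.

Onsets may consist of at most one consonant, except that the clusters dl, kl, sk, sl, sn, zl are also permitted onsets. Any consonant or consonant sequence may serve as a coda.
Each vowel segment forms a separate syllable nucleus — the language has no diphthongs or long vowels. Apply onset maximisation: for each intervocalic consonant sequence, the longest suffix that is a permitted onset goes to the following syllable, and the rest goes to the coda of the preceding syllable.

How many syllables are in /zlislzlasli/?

3

Nuclei (vowels): i, a, i → 3 syllables.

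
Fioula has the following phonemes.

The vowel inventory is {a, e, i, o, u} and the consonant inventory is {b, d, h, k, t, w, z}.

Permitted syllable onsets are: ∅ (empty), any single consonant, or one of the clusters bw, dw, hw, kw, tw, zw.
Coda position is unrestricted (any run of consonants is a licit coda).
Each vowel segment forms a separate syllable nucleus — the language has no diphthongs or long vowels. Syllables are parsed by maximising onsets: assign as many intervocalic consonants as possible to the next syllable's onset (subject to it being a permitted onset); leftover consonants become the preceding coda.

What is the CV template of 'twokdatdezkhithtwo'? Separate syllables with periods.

Vowels present: o, a, e, i, o; each is a nucleus, giving 5 syllables.
Between /o/ (V1) and /a/ (V2): /kd/; trying suffixes from longest down, /d/ is the first permitted one, so coda /k/ | onset /d/.
Between /a/ (V2) and /e/ (V3): /td/ splits as /t/ + /d/ (/d/ is the longest suffix that is a licit onset).
Between /e/ (V3) and /i/ (V4): /zkh/ — longest licit onset from the right is /h/, leaving /zk/ as coda.
Between /i/ (V4) and /o/ (V5): /thtw/; trying suffixes from longest down, /tw/ is the first permitted one, so coda /th/ | onset /tw/.
Syllabification: twok.dat.dezk.hith.two.
Mapping each syllable to C/V: /twok/ → CCVC, /dat/ → CVC, /dezk/ → CVCC, /hith/ → CVCC, /two/ → CCV.

CCVC.CVC.CVCC.CVCC.CCV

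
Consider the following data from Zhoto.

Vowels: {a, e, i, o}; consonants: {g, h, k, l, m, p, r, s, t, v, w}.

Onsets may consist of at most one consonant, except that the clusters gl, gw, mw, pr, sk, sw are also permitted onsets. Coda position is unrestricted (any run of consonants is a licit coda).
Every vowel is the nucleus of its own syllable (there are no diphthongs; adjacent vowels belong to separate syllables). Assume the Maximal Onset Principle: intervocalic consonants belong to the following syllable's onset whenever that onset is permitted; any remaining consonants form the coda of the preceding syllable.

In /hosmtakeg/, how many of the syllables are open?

Vowels present: o, a, e; each is a nucleus, giving 3 syllables.
Between /o/ (V1) and /a/ (V2): /smt/ splits as /sm/ + /t/ (/t/ is the longest suffix that is a licit onset).
Between /a/ (V2) and /e/ (V3): /k/ is a single consonant, so it becomes the next onset.
Syllabification: hosm.ta.keg.
Classifying each syllable: /hosm/ (closed), /ta/ (open), /keg/ (closed).
Open syllables: 1.

1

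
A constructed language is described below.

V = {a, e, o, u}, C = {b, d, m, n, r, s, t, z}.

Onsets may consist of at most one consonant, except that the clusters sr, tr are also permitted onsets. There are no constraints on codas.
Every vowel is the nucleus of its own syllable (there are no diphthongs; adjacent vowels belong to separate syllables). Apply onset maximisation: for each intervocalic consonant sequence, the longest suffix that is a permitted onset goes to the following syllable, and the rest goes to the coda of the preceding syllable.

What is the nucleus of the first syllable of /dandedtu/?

Vowels present: a, e, u; each is a nucleus, giving 3 syllables.
The first nucleus (vowel 1 from the left) is /a/.

a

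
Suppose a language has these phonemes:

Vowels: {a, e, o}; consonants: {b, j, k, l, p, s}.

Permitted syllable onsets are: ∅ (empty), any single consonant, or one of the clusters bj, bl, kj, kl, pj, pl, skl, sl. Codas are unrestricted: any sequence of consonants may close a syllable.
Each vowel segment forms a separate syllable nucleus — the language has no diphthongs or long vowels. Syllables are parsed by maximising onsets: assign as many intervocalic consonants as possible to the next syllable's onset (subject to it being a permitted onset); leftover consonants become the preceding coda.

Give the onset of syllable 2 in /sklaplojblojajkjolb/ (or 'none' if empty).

The vowels are a, o, o, a, o — 5 nuclei, so 5 syllables.
/a…o/ gap (V1→V2): /pl/ — entire cluster is a permitted onset → onset /pl/, coda ∅.
/o…o/ gap (V2→V3): /jbl/ splits as /j/ + /bl/ (/bl/ is the longest suffix that is a licit onset).
/o…a/ gap (V3→V4): /j/ is a single consonant, so it becomes the next onset.
/a…o/ gap (V4→V5): /jkj/; trying suffixes from longest down, /kj/ is the first permitted one, so coda /j/ | onset /kj/.
Result: skla.ploj.blo.jaj.kjolb.
Syllable 2 is /ploj/: onset /pl/, nucleus /o/, coda /j/.

pl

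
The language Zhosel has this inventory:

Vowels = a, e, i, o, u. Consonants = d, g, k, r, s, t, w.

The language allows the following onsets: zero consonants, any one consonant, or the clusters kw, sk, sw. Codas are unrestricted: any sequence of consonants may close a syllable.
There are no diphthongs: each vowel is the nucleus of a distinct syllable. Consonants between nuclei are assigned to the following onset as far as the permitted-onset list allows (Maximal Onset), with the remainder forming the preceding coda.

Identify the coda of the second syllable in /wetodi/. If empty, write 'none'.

The vowels are e, o, i — 3 nuclei, so 3 syllables.
/e…o/ gap (V1→V2): /t/ is a single consonant, so it becomes the next onset.
/o…i/ gap (V2→V3): just /d/ — single C goes to the following onset.
Result: we.to.di.
Syllable 2 is /to/: onset /t/, nucleus /o/, coda ∅.

none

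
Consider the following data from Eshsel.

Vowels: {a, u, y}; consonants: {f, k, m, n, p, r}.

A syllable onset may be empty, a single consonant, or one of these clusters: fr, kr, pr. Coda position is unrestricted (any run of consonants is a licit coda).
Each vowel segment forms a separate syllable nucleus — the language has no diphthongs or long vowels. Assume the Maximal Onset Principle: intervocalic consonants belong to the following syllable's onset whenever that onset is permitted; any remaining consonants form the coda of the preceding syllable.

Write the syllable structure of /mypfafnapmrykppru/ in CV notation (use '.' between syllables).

Nuclei (vowels): y, a, a, y, u → 5 syllables.
/y…a/ gap (V1→V2): /pf/ splits as /p/ + /f/ (/f/ is the longest suffix that is a licit onset).
/a…a/ gap (V2→V3): /fn/ splits as /f/ + /n/ (/n/ is the longest suffix that is a licit onset).
/a…y/ gap (V3→V4): cluster /pmr/ — the longest permitted-onset suffix is /r/; onset = /r/, preceding coda = /pm/.
/y…u/ gap (V4→V5): cluster /kppr/ — the longest permitted-onset suffix is /pr/; onset = /pr/, preceding coda = /kp/.
Syllabification: myp.faf.napm.rykp.pru.
Mapping each syllable to C/V: /myp/ → CVC, /faf/ → CVC, /napm/ → CVCC, /rykp/ → CVCC, /pru/ → CCV.

CVC.CVC.CVCC.CVCC.CCV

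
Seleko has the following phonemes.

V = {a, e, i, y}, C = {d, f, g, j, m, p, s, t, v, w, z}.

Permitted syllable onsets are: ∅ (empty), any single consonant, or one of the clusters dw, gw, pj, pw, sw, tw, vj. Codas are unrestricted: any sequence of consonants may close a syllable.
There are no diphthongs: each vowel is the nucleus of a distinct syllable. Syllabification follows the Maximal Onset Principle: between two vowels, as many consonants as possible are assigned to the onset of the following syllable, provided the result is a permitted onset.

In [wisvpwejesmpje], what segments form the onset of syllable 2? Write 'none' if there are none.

Nuclei (vowels): i, e, e, e → 4 syllables.
σ1/σ2 boundary: /svpw/ splits as /sv/ + /pw/ (/pw/ is the longest suffix that is a licit onset).
σ2/σ3 boundary: just /j/ — single C goes to the following onset.
σ3/σ4 boundary: /smpj/ splits as /sm/ + /pj/ (/pj/ is the longest suffix that is a licit onset).
Syllabification: wisv.pwe.jesm.pje.
Syllable 2 is /pwe/: onset /pw/, nucleus /e/, coda ∅.

pw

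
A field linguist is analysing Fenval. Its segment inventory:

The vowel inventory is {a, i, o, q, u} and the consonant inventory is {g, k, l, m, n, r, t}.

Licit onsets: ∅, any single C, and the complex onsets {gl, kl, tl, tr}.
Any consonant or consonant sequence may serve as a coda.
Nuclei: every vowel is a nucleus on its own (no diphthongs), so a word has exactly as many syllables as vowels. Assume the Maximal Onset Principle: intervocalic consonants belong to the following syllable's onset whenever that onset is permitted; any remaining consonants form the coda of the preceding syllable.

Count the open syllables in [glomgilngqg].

Vowels present: o, i, q; each is a nucleus, giving 3 syllables.
σ1/σ2 boundary: /mg/ — longest licit onset from the right is /g/, leaving /m/ as coda.
σ2/σ3 boundary: /lng/; trying suffixes from longest down, /g/ is the first permitted one, so coda /ln/ | onset /g/.
Putting it together: glom.giln.gqg.
Classifying each syllable: /glom/ (closed), /giln/ (closed), /gqg/ (closed).
Open syllables: 0.

0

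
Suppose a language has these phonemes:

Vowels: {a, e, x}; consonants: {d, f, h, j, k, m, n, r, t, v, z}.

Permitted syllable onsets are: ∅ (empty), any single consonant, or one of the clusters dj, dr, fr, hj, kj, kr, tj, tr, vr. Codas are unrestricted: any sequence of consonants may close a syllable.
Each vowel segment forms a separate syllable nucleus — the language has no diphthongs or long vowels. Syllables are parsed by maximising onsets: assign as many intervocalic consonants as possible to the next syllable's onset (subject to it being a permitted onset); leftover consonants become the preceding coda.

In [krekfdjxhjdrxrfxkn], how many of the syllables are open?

0

Vowels present: e, x, x, x; each is a nucleus, giving 4 syllables.
/e…x/ gap (V1→V2): cluster /kfdj/ — the longest permitted-onset suffix is /dj/; onset = /dj/, preceding coda = /kf/.
/x…x/ gap (V2→V3): /hjdr/ splits as /hj/ + /dr/ (/dr/ is the longest suffix that is a licit onset).
/x…x/ gap (V3→V4): cluster /rf/ — the longest permitted-onset suffix is /f/; onset = /f/, preceding coda = /r/.
So the parse is krekf.djxhj.drxr.fxkn.
Classifying each syllable: /krekf/ (closed), /djxhj/ (closed), /drxr/ (closed), /fxkn/ (closed).
Open syllables: 0.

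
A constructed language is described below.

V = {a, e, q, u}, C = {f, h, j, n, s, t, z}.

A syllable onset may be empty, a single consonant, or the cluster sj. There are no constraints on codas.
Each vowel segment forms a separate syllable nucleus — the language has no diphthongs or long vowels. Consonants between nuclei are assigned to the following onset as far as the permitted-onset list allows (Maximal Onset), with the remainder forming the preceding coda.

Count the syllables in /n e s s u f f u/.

The vowels are e, u, u — 3 nuclei, so 3 syllables.

3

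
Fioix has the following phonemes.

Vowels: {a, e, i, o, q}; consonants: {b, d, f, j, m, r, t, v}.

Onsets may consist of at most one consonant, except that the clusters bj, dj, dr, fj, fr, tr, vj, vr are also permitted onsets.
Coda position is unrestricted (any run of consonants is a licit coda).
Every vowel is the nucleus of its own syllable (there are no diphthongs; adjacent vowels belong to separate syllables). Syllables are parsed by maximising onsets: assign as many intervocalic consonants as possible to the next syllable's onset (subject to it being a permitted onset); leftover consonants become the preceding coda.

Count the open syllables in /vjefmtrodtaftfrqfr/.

0

The vowels are e, o, a, q — 4 nuclei, so 4 syllables.
/e…o/ gap (V1→V2): cluster /fmtr/ — the longest permitted-onset suffix is /tr/; onset = /tr/, preceding coda = /fm/.
/o…a/ gap (V2→V3): /dt/; trying suffixes from longest down, /t/ is the first permitted one, so coda /d/ | onset /t/.
/a…q/ gap (V3→V4): cluster /ftfr/ — the longest permitted-onset suffix is /fr/; onset = /fr/, preceding coda = /ft/.
Syllabification: vjefm.trod.taft.frqfr.
Classifying each syllable: /vjefm/ (closed), /trod/ (closed), /taft/ (closed), /frqfr/ (closed).
Open syllables: 0.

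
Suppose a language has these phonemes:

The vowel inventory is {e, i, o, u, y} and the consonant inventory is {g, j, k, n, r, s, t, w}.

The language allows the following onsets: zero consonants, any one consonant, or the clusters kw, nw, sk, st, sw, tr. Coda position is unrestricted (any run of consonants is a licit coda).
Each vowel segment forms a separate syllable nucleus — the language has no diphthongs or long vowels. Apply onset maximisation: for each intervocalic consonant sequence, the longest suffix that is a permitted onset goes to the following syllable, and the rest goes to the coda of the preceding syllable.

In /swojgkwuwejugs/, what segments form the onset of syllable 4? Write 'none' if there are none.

Vowels present: o, u, e, u; each is a nucleus, giving 4 syllables.
V1 /o/ – V2 /u/: /jgkw/; trying suffixes from longest down, /kw/ is the first permitted one, so coda /jg/ | onset /kw/.
V2 /u/ – V3 /e/: /w/ is a single consonant, so it becomes the next onset.
V3 /e/ – V4 /u/: just /j/ — single C goes to the following onset.
Result: swojg.kwu.we.jugs.
Syllable 4 is /jugs/: onset /j/, nucleus /u/, coda /gs/.

j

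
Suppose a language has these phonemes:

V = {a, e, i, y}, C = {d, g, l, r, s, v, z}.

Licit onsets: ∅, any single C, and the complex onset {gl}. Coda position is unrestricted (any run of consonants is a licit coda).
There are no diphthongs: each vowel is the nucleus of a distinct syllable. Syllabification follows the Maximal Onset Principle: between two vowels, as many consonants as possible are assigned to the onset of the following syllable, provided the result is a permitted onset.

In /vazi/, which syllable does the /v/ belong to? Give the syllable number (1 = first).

The vowels are a, i — 2 nuclei, so 2 syllables.
σ1/σ2 boundary: /z/ → onset of the next syllable (single consonants are always licit onsets).
Putting it together: va.zi.
The /v/ is in the onset of syllable 1 (/va/).

1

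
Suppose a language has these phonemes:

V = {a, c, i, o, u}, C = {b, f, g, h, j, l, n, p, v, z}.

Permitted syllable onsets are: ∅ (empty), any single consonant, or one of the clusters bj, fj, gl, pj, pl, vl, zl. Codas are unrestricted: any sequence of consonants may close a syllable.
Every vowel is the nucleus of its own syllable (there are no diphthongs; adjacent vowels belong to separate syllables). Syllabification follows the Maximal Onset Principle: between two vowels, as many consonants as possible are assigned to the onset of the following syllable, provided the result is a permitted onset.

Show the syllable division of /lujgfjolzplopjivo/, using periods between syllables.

Vowels present: u, o, o, i, o; each is a nucleus, giving 5 syllables.
Between /u/ (V1) and /o/ (V2): /jgfj/; trying suffixes from longest down, /fj/ is the first permitted one, so coda /jg/ | onset /fj/.
Between /o/ (V2) and /o/ (V3): /lzpl/; trying suffixes from longest down, /pl/ is the first permitted one, so coda /lz/ | onset /pl/.
Between /o/ (V3) and /i/ (V4): /pj/ is a licit onset in full, so it all attaches to the next syllable.
Between /i/ (V4) and /o/ (V5): just /v/ — single C goes to the following onset.

lujg.fjolz.plo.pji.vo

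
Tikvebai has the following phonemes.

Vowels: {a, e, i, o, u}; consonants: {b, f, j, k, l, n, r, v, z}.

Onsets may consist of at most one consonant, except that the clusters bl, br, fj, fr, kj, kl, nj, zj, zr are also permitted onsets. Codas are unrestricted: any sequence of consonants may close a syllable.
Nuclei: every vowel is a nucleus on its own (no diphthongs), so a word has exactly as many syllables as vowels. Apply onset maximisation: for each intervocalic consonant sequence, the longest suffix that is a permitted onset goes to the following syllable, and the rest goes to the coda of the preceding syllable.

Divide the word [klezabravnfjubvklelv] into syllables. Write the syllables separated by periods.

kle.za.bravn.fjubv.klelv

The vowels are e, a, a, u, e — 5 nuclei, so 5 syllables.
σ1/σ2 boundary: /z/ is a single consonant, so it becomes the next onset.
σ2/σ3 boundary: /br/ — entire cluster is a permitted onset → onset /br/, coda ∅.
σ3/σ4 boundary: /vnfj/ splits as /vn/ + /fj/ (/fj/ is the longest suffix that is a licit onset).
σ4/σ5 boundary: /bvkl/ splits as /bv/ + /kl/ (/kl/ is the longest suffix that is a licit onset).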